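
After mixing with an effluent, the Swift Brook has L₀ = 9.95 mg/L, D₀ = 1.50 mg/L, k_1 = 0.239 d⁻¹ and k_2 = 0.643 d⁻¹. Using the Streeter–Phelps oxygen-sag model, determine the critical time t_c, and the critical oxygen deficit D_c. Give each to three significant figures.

t_c ≈ 1.72 d; D_c ≈ 2.45 mg/L

At the critical point dD/dt = 0, so k_1 L₀ e^(−k_1 t) = k_2 D. Substituting D(t) from the Streeter–Phelps equation and solving for t gives
t_c = ln[(k_2/k_1)(1 − D₀(k_2−k_1)/(k_1 L₀))] / (k_2−k_1).
Here k_2−k_1 = 0.4040 d⁻¹ and 1 − D₀(k_2−k_1)/(k_1 L₀) = 1 − 1.50×0.4040/(0.239×9.95) = 0.7452, so
t_c = ln(2.690 × 0.7452) / 0.4040 = 0.6955 / 0.4040 = 1.722 d.
L(t_c) = L₀ e^(−k_1 t_c) = 9.95 × 0.6627 = 6.594 mg/L, and at the critical point k_2 D_c = k_1 L, so D_c = (0.239/0.643) × 6.594 = 2.451 mg/L.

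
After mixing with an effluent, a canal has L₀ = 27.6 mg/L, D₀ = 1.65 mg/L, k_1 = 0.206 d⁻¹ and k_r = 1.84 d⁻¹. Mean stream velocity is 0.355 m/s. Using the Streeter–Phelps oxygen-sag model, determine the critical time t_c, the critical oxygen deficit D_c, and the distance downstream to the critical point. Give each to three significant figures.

t_c ≈ 0.947 d; D_c ≈ 2.54 mg/L; x_c ≈ 29.0 km

t_c = [1/(k_r−k_1)] ln[(k_r/k_1)(1 − D₀(k_r−k_1)/(k_1 L₀))]
= [1/(1.84−0.206)] ln[(1.84/0.206)(1 − 1.65×1.634/(0.206×27.6))]
= (1/1.634) ln[8.932 × 0.5258] = 0.6120 × ln(4.696) = 0.6120 × 1.547 = 0.9466 d.
D_c = (k_1/k_r) L₀ e^(−k_1 t_c) = (0.206/1.84) × 27.6 × e^(−0.206×0.9466) = 0.1120 × 27.6 × 0.8228 = 2.543 mg/L.
x_c = v t_c = 0.355 m/s × 0.9466 d × 86400 s/d = 29040 m ≈ 29.0 km.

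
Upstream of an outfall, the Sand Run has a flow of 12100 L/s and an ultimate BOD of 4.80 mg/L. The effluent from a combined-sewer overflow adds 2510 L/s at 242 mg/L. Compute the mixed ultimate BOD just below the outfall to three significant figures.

Flow-weighted mixing: C = (Q_r C_r + Q_w C_w)/(Q_r + Q_w)
= (12100×4.80 + 2510×242)/(12100 + 2510) = 665500/14610 = 45.55 mg/L.

45.6 mg/L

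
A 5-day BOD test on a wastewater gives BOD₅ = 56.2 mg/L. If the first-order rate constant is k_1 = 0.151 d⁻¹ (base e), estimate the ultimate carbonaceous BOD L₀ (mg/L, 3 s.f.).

L₀ ≈ 106 mg/L

BOD₅ = L₀(1 − e^(−5k_1)) ⇒ L₀ = BOD₅ / (1 − e^(−5×0.151))
= 56.2 / (1 − 0.4700) = 56.2 / 0.5300 = 106.0 mg/L.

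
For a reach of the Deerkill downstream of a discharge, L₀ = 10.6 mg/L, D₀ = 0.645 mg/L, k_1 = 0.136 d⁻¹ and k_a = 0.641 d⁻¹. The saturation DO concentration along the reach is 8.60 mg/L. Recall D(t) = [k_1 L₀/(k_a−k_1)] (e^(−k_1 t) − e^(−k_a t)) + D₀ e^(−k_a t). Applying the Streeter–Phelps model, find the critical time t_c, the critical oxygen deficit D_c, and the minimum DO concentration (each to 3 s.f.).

t_c ≈ 2.56 d; D_c ≈ 1.59 mg/L; min DO ≈ 7.01 mg/L

At the critical point dD/dt = 0, so k_1 L₀ e^(−k_1 t) = k_a D. Substituting D(t) from the Streeter–Phelps equation and solving for t gives
t_c = ln[(k_a/k_1)(1 − D₀(k_a−k_1)/(k_1 L₀))] / (k_a−k_1).
Here k_a−k_1 = 0.5050 d⁻¹ and 1 − D₀(k_a−k_1)/(k_1 L₀) = 1 − 0.645×0.5050/(0.136×10.6) = 0.7741, so
t_c = ln(4.713 × 0.7741) / 0.5050 = 1.294 / 0.5050 = 2.563 d.
D_c = (k_1/k_a) L₀ e^(−k_1 t_c) = (0.136/0.641) × 10.6 × e^(−0.136×2.563) = 0.2122 × 10.6 × 0.7057 = 1.587 mg/L.
Minimum DO = C_s − D_c = 8.60 − 1.587 = 7.013 mg/L.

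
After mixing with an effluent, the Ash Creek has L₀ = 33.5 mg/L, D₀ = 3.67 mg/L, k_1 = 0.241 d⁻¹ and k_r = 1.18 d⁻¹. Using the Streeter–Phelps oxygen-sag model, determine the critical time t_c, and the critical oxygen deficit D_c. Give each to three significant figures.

t_c ≈ 1.10 d; D_c ≈ 5.25 mg/L

t_c = [1/(k_r−k_1)] ln[(k_r/k_1)(1 − D₀(k_r−k_1)/(k_1 L₀))]
= [1/(1.18−0.241)] ln[(1.18/0.241)(1 − 3.67×0.9390/(0.241×33.5))]
= (1/0.9390) ln[4.896 × 0.5732] = 1.065 × ln(2.806) = 1.065 × 1.032 = 1.099 d.
L(t_c) = L₀ e^(−k_1 t_c) = 33.5 × 0.7673 = 25.71 mg/L, and at the critical point k_r D_c = k_1 L, so D_c = (0.241/1.18) × 25.71 = 5.250 mg/L.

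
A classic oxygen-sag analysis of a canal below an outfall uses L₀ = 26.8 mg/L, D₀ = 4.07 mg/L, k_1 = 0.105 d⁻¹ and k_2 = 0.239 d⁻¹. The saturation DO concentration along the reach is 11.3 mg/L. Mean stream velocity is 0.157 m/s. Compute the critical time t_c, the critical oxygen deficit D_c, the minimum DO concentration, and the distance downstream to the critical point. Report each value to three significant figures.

At the critical point dD/dt = 0, so k_1 L₀ e^(−k_1 t) = k_2 D. Substituting D(t) from the Streeter–Phelps equation and solving for t gives
t_c = ln[(k_2/k_1)(1 − D₀(k_2−k_1)/(k_1 L₀))] / (k_2−k_1).
Here k_2−k_1 = 0.1340 d⁻¹ and 1 − D₀(k_2−k_1)/(k_1 L₀) = 1 − 4.07×0.1340/(0.105×26.8) = 0.8062, so
t_c = ln(2.276 × 0.8062) / 0.1340 = 0.6071 / 0.1340 = 4.530 d.
L(t_c) = L₀ e^(−k_1 t_c) = 26.8 × 0.6215 = 16.66 mg/L, and at the critical point k_2 D_c = k_1 L, so D_c = (0.105/0.239) × 16.66 = 7.317 mg/L.
Minimum DO = C_s − D_c = 11.3 − 7.317 = 3.983 mg/L.
x_c = v t_c = 0.157 m/s × 4.530 d × 86400 s/d = 61450 m ≈ 61.5 km.

t_c ≈ 4.53 d; D_c ≈ 7.32 mg/L; min DO ≈ 3.98 mg/L; x_c ≈ 61.5 km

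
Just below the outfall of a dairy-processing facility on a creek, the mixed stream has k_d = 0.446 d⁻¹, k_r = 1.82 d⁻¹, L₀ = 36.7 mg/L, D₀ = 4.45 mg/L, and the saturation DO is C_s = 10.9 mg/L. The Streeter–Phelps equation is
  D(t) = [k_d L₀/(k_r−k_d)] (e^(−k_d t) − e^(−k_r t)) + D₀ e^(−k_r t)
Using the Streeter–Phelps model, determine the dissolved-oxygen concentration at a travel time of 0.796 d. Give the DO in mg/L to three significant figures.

DO ≈ 4.30 mg/L

k_d L₀/(k_r−k_d) = 0.446×36.7/(1.82−0.446) = 16.37/1.374 = 11.91 mg/L.
e^(−k_d t) = e^(−0.446×0.7960) = 0.7012; e^(−k_r t) = e^(−1.82×0.7960) = 0.2349.
D = 11.91 × (0.7012 − 0.2349) + 4.45 × 0.2349 = 5.555 + 1.045 = 6.600 mg/L.
DO = C_s − D = 10.9 − 6.600 = 4.300 mg/L.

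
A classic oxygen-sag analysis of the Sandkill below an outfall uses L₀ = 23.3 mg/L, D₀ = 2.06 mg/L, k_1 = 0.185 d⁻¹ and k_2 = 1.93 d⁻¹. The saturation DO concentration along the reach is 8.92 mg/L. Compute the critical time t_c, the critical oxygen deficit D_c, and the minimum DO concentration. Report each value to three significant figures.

t_c ≈ 0.315 d; D_c ≈ 2.11 mg/L; min DO ≈ 6.81 mg/L

With k_2/k_1 = 10.43 and 1 − D₀(k_2−k_1)/(k_1 L₀) = 0.1661,
t_c = ln(10.43 × 0.1661) / (1.93 − 0.185) = ln(1.732) / 1.745 = 0.5495/1.745 = 0.3149 d.
D_c = (k_1/k_2) L₀ e^(−k_1 t_c) = (0.185/1.93) × 23.3 × e^(−0.185×0.3149) = 0.09585 × 23.3 × 0.9434 = 2.107 mg/L.
Minimum DO = C_s − D_c = 8.92 − 2.107 = 6.813 mg/L.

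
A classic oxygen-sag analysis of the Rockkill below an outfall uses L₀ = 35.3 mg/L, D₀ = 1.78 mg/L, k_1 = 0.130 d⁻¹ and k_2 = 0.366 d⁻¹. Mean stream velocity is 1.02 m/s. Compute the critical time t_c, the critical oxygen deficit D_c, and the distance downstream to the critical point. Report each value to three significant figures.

t_c ≈ 3.98 d; D_c ≈ 7.47 mg/L; x_c ≈ 351 km

With k_2/k_1 = 2.815 and 1 − D₀(k_2−k_1)/(k_1 L₀) = 0.9085,
t_c = ln(2.815 × 0.9085) / (0.366 − 0.130) = ln(2.558) / 0.2360 = 0.9391/0.2360 = 3.979 d.
L(t_c) = L₀ e^(−k_1 t_c) = 35.3 × 0.5961 = 21.04 mg/L, and at the critical point k_2 D_c = k_1 L, so D_c = (0.130/0.366) × 21.04 = 7.474 mg/L.
x_c = v t_c = 1.02 m/s × 3.979 d × 86400 s/d = 350700 m ≈ 351 km.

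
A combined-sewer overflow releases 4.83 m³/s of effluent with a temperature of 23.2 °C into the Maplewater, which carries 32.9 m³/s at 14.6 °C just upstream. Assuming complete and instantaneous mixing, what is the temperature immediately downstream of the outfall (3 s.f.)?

Flow-weighted mixing: C = (Q_r C_r + Q_w C_w)/(Q_r + Q_w)
= (32.9×14.6 + 4.83×23.2)/(32.9 + 4.83) = 592.4/37.73 = 15.70 °C.

15.7 °C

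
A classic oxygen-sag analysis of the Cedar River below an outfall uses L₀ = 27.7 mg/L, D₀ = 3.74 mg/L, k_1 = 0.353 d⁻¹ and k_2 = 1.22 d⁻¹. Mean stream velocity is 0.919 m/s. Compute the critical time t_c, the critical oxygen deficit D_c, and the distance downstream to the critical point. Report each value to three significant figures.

t_c = [1/(k_2−k_1)] ln[(k_2/k_1)(1 − D₀(k_2−k_1)/(k_1 L₀))]
= [1/(1.22−0.353)] ln[(1.22/0.353)(1 − 3.74×0.8670/(0.353×27.7))]
= (1/0.8670) ln[3.456 × 0.6684] = 1.153 × ln(2.310) = 1.153 × 0.8372 = 0.9657 d.
L(t_c) = L₀ e^(−k_1 t_c) = 27.7 × 0.7111 = 19.70 mg/L, and at the critical point k_2 D_c = k_1 L, so D_c = (0.353/1.22) × 19.70 = 5.700 mg/L.
x_c = v t_c = 0.919 m/s × 0.9657 d × 86400 s/d = 76680 m ≈ 76.7 km.

t_c ≈ 0.966 d; D_c ≈ 5.70 mg/L; x_c ≈ 76.7 km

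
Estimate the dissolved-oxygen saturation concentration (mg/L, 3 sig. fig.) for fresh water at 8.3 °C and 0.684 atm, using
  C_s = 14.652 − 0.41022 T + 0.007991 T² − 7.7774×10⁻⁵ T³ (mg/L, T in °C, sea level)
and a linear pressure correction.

At sea level: C_s = 14.652 − 0.41022×8.3 + 0.007991×8.3² − 7.7774×10⁻⁵×8.3³ = 11.75 mg/L.
Pressure correction: C_s' = 11.75 × 0.684 = 8.039 mg/L.

C_s ≈ 8.04 mg/L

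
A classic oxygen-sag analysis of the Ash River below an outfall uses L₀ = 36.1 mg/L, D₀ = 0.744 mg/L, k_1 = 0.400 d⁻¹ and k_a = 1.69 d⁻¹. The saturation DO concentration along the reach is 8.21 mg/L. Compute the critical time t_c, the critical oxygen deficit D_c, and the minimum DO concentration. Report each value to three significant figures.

t_c ≈ 1.06 d; D_c ≈ 5.58 mg/L; min DO ≈ 2.63 mg/L

t_c = [1/(k_a−k_1)] ln[(k_a/k_1)(1 − D₀(k_a−k_1)/(k_1 L₀))]
= [1/(1.69−0.400)] ln[(1.69/0.400)(1 − 0.744×1.290/(0.400×36.1))]
= (1/1.290) ln[4.225 × 0.9335] = 0.7752 × ln(3.944) = 0.7752 × 1.372 = 1.064 d.
L(t_c) = L₀ e^(−k_1 t_c) = 36.1 × 0.6534 = 23.59 mg/L, and at the critical point k_a D_c = k_1 L, so D_c = (0.400/1.69) × 23.59 = 5.583 mg/L.
Minimum DO = C_s − D_c = 8.21 − 5.583 = 2.627 mg/L.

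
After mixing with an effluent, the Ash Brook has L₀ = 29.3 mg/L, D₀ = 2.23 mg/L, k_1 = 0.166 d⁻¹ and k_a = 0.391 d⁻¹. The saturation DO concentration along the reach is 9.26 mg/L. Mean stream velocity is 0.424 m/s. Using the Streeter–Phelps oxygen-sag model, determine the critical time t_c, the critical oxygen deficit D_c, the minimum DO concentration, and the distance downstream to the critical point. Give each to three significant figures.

With k_a/k_1 = 2.355 and 1 − D₀(k_a−k_1)/(k_1 L₀) = 0.8968,
t_c = ln(2.355 × 0.8968) / (0.391 − 0.166) = ln(2.112) / 0.2250 = 0.7478/0.2250 = 3.324 d.
L(t_c) = L₀ e^(−k_1 t_c) = 29.3 × 0.5759 = 16.88 mg/L, and at the critical point k_a D_c = k_1 L, so D_c = (0.166/0.391) × 16.88 = 7.164 mg/L.
Minimum DO = C_s − D_c = 9.26 − 7.164 = 2.096 mg/L.
x_c = v t_c = 0.424 m/s × 3.324 d × 86400 s/d = 121800 m ≈ 122 km.

t_c ≈ 3.32 d; D_c ≈ 7.16 mg/L; min DO ≈ 2.10 mg/L; x_c ≈ 122 km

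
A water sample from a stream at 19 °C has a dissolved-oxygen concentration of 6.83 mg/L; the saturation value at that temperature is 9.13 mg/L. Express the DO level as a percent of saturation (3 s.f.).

74.8 % saturation

% saturation = C/C_s × 100 = 6.83/9.13 × 100 = 74.8 %.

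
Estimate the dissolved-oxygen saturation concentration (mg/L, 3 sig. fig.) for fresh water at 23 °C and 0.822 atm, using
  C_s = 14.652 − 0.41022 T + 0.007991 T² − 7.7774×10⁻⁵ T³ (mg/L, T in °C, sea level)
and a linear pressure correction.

At sea level: C_s = 14.652 − 0.41022×23 + 0.007991×23² − 7.7774×10⁻⁵×23³ = 8.498 mg/L.
Pressure correction: C_s' = 8.498 × 0.822 = 6.985 mg/L.

C_s ≈ 6.99 mg/L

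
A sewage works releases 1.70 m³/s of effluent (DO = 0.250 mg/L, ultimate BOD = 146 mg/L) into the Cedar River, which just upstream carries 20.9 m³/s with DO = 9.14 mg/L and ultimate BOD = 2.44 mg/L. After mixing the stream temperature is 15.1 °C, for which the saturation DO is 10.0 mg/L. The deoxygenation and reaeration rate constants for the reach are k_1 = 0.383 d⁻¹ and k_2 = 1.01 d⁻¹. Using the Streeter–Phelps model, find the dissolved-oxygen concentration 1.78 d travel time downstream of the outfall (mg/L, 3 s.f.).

Mixed DO = (20.9×9.14 + 1.70×0.250)/(20.9+1.70) = 191.5/22.60 = 8.471 mg/L.
Mixed L₀ = (20.9×2.44 + 1.70×146)/(22.60) = 299.2/22.60 = 13.24 mg/L.
Initial deficit D₀ = C_s − DO₀ = 10.0 − 8.471 = 1.529 mg/L.
D(1.78) = [0.383×13.24/(1.01−0.383)](e^(−0.383×1.78) − e^(−1.01×1.78)) + 1.529 e^(−1.01×1.78)
= 8.087 × (0.5057 − 0.1657) + 1.529 × 0.1657 = 3.003 mg/L.
DO = 10.0 − 3.003 = 6.997 mg/L.

DO ≈ 7.00 mg/L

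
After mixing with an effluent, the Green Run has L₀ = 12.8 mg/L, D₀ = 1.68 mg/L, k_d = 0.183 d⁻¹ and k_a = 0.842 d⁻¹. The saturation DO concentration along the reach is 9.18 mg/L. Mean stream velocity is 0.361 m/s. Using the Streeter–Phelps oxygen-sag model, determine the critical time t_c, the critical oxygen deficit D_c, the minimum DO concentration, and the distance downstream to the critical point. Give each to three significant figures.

t_c ≈ 1.35 d; D_c ≈ 2.17 mg/L; min DO ≈ 7.01 mg/L; x_c ≈ 42.0 km

t_c = [1/(k_a−k_d)] ln[(k_a/k_d)(1 − D₀(k_a−k_d)/(k_d L₀))]
= [1/(0.842−0.183)] ln[(0.842/0.183)(1 − 1.68×0.6590/(0.183×12.8))]
= (1/0.6590) ln[4.601 × 0.5274] = 1.517 × ln(2.426) = 1.517 × 0.8864 = 1.345 d.
D_c = (k_d/k_a) L₀ e^(−k_d t_c) = (0.183/0.842) × 12.8 × e^(−0.183×1.345) = 0.2173 × 12.8 × 0.7818 = 2.175 mg/L.
Minimum DO = C_s − D_c = 9.18 − 2.175 = 7.005 mg/L.
x_c = v t_c = 0.361 m/s × 1.345 d × 86400 s/d = 41950 m ≈ 42.0 km.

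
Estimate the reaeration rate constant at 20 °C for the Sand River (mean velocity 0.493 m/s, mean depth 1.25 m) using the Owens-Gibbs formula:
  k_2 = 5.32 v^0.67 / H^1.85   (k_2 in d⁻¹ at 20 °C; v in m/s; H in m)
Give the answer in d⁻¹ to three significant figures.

k_2 ≈ 2.19 d⁻¹

k_2 = 5.32 × 0.493^0.67 / 1.25^1.85 = 5.32 × 0.6226 / 1.511 = 2.192 d⁻¹.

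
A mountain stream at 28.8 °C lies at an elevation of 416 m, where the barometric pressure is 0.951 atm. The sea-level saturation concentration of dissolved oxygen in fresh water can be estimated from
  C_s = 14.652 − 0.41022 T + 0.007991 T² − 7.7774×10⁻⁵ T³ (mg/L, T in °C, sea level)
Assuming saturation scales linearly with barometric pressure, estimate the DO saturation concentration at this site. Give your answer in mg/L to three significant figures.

At sea level: C_s = 14.652 − 0.41022×28.8 + 0.007991×28.8² − 7.7774×10⁻⁵×28.8³ = 7.608 mg/L.
Pressure correction: C_s' = 7.608 × 0.951 = 7.235 mg/L.

C_s ≈ 7.24 mg/L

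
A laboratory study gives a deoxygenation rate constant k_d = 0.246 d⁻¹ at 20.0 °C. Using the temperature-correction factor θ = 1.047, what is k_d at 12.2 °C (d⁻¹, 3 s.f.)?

k_d(T₂) = k_d(T₁) · θ^(T₂−T₁) = 0.246 × 1.047^(12.2−20.0)
= 0.246 × 1.047^-7.80 = 0.246 × 0.6989 = 0.1719 d⁻¹.

k_d ≈ 0.172 d⁻¹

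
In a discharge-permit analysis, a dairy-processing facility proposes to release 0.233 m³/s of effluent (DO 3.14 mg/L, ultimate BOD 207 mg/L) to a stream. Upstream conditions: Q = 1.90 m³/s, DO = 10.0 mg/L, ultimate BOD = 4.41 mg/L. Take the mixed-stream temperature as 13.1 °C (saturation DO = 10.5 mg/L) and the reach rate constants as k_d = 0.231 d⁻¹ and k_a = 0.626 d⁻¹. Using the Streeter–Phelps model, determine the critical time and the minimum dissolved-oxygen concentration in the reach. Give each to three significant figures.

Mixed DO = (1.90×10.0 + 0.233×3.14)/(1.90+0.233) = 19.73/2.133 = 9.251 mg/L.
Mixed L₀ = (1.90×4.41 + 0.233×207)/(2.133) = 56.61/2.133 = 26.54 mg/L.
Initial deficit D₀ = C_s − DO₀ = 10.5 − 9.251 = 1.249 mg/L.
t_c = (1/0.3950) ln[(0.626/0.231)(1 − 1.249×0.3950/(0.231×26.54))] = 2.532 × ln(2.492) = 2.311 d.
D_c = (0.231/0.626) × 26.54 × e^(−0.231×2.311) = 0.3690 × 26.54 × 0.5863 = 5.742 mg/L.
Minimum DO = 10.5 − 5.742 = 4.758 mg/L.

t_c ≈ 2.31 d; minimum DO ≈ 4.76 mg/L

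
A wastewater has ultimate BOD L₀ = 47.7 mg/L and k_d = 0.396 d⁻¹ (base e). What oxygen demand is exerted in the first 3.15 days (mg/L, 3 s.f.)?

y ≈ 34.0 mg/L

y_t = L₀(1 − e^(−k_d t)) = 47.7 × (1 − e^(−0.396×3.15))
= 47.7 × (1 − 0.2873) = 47.7 × 0.7127 = 34.00 mg/L.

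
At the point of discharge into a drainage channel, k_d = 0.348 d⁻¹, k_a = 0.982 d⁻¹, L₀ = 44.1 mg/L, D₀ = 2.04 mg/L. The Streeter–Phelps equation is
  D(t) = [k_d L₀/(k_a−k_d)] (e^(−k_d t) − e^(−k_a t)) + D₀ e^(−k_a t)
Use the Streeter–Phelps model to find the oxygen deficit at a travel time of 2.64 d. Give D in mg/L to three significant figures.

k_d L₀/(k_a−k_d) = 0.348×44.1/(0.982−0.348) = 15.35/0.6340 = 24.21 mg/L.
e^(−k_d t) = e^(−0.348×2.640) = 0.3990; e^(−k_a t) = e^(−0.982×2.640) = 0.07483.
D = 24.21 × (0.3990 − 0.07483) + 2.04 × 0.07483 = 7.848 + 0.1527 = 8.000 mg/L.

D ≈ 8.00 mg/L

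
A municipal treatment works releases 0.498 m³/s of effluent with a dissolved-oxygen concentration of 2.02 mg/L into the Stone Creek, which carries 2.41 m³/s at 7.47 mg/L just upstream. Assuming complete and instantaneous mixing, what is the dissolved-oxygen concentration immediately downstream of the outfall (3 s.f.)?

Flow-weighted mixing: C = (Q_r C_r + Q_w C_w)/(Q_r + Q_w)
= (2.41×7.47 + 0.498×2.02)/(2.41 + 0.498) = 19.01/2.908 = 6.537 mg/L.

6.54 mg/L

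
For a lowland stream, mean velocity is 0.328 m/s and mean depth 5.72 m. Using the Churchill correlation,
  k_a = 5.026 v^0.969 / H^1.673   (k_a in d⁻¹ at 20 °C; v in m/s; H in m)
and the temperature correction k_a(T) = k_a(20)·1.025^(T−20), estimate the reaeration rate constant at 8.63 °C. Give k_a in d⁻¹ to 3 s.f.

k_a(20) = 5.026 × 0.328^0.969 / 5.72^1.673 = 5.026 × 0.3395 / 18.50 = 0.09225 d⁻¹.
k_a(8.63) = 0.09225 × 1.025^(8.63−20) = 0.09225 × 0.7552 = 0.06967 d⁻¹.

k_a ≈ 0.0697 d⁻¹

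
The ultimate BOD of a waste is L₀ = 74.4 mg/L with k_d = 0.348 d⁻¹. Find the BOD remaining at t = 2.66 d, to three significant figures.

L_t = L₀ e^(−k_d t) = 74.4 × e^(−0.348×2.66) = 74.4 × 0.3963 = 29.48 mg/L.

L ≈ 29.5 mg/L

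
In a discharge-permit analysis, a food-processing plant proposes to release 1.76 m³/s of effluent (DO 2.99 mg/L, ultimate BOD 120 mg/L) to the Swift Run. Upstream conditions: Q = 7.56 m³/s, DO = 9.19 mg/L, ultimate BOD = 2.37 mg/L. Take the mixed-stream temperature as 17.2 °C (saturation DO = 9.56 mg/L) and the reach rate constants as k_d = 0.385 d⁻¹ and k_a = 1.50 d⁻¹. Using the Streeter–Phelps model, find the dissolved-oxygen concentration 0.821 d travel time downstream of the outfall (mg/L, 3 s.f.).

Mixed DO = (7.56×9.19 + 1.76×2.99)/(7.56+1.76) = 74.74/9.320 = 8.019 mg/L.
Mixed L₀ = (7.56×2.37 + 1.76×120)/(9.320) = 229.1/9.320 = 24.58 mg/L.
Initial deficit D₀ = C_s − DO₀ = 9.56 − 8.019 = 1.541 mg/L.
D(0.821) = [0.385×24.58/(1.50−0.385)](e^(−0.385×0.821) − e^(−1.50×0.821)) + 1.541 e^(−1.50×0.821)
= 8.488 × (0.7290 − 0.2919) + 1.541 × 0.2919 = 4.160 mg/L.
DO = 9.56 − 4.160 = 5.400 mg/L.

DO ≈ 5.40 mg/L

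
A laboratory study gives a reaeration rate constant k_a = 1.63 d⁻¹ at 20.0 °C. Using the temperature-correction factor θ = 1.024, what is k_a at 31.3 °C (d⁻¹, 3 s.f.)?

k_a(T₂) = k_a(T₁) · θ^(T₂−T₁) = 1.63 × 1.024^(31.3−20.0)
= 1.63 × 1.024^11.3 = 1.63 × 1.307 = 2.131 d⁻¹.

k_a ≈ 2.13 d⁻¹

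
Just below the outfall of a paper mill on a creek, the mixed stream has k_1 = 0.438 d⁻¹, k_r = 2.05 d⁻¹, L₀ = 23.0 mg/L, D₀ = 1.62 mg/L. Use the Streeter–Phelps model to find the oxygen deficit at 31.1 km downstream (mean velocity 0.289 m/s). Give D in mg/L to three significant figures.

D ≈ 3.26 mg/L

Travel time t = x/v = 31.1 km / (0.289 m/s) = 31100 m / 0.289 m/s = 107600 s = 1.246 d.
k_1 L₀/(k_r−k_1) = 0.438×23.0/(2.05−0.438) = 10.07/1.612 = 6.249 mg/L.
e^(−k_1 t) = e^(−0.438×1.246) = 0.5795; e^(−k_r t) = e^(−2.05×1.246) = 0.07782.
D = 6.249 × (0.5795 − 0.07782) + 1.62 × 0.07782 = 3.135 + 0.1261 = 3.261 mg/L.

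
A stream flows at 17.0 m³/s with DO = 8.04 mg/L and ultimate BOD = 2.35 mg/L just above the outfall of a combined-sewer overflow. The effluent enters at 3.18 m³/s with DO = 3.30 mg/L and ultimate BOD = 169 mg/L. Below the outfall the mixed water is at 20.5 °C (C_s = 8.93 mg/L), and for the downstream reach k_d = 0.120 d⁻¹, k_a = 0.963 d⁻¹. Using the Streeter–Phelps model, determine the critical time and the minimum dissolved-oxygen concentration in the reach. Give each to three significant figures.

t_c ≈ 1.86 d; minimum DO ≈ 6.08 mg/L

Mixed DO = (17.0×8.04 + 3.18×3.30)/(17.0+3.18) = 147.2/20.18 = 7.293 mg/L.
Mixed L₀ = (17.0×2.35 + 3.18×169)/(20.18) = 577.4/20.18 = 28.61 mg/L.
Initial deficit D₀ = C_s − DO₀ = 8.93 − 7.293 = 1.637 mg/L.
t_c = (1/0.8430) ln[(0.963/0.120)(1 − 1.637×0.8430/(0.120×28.61))] = 1.186 × ln(4.800) = 1.861 d.
D_c = (0.120/0.963) × 28.61 × e^(−0.120×1.861) = 0.1246 × 28.61 × 0.7999 = 2.852 mg/L.
Minimum DO = 8.93 − 2.852 = 6.078 mg/L.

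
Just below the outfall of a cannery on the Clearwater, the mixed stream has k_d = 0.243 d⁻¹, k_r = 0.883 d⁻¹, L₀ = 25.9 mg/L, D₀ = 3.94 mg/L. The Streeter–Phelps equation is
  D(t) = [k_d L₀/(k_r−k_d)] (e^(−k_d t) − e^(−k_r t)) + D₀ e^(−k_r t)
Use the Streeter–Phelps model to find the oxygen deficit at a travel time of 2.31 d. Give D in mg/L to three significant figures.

k_d L₀/(k_r−k_d) = 0.243×25.9/(0.883−0.243) = 6.294/0.6400 = 9.834 mg/L.
e^(−k_d t) = e^(−0.243×2.310) = 0.5704; e^(−k_r t) = e^(−0.883×2.310) = 0.1301.
D = 9.834 × (0.5704 − 0.1301) + 3.94 × 0.1301 = 4.331 + 0.5125 = 4.843 mg/L.

D ≈ 4.84 mg/L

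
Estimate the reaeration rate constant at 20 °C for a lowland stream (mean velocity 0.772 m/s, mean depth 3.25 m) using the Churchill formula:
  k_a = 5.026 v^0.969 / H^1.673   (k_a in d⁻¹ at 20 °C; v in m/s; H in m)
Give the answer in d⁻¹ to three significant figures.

k_a ≈ 0.544 d⁻¹

k_a = 5.026 × 0.772^0.969 / 3.25^1.673 = 5.026 × 0.7782 / 7.184 = 0.5444 d⁻¹.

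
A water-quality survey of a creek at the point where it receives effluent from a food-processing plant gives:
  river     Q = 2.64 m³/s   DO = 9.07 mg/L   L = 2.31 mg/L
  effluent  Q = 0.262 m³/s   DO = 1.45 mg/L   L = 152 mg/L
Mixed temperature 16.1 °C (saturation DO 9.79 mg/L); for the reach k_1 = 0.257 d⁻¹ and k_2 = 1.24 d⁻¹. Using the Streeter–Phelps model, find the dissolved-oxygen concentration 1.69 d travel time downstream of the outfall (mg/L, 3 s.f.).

DO ≈ 7.45 mg/L

Mixed DO = (2.64×9.07 + 0.262×1.45)/(2.64+0.262) = 24.32/2.902 = 8.382 mg/L.
Mixed L₀ = (2.64×2.31 + 0.262×152)/(2.902) = 45.92/2.902 = 15.82 mg/L.
Initial deficit D₀ = C_s − DO₀ = 9.79 − 8.382 = 1.408 mg/L.
D(1.69) = [0.257×15.82/(1.24−0.257)](e^(−0.257×1.69) − e^(−1.24×1.69)) + 1.408 e^(−1.24×1.69)
= 4.137 × (0.6477 − 0.1230) + 1.408 × 0.1230 = 2.344 mg/L.
DO = 9.79 − 2.344 = 7.446 mg/L.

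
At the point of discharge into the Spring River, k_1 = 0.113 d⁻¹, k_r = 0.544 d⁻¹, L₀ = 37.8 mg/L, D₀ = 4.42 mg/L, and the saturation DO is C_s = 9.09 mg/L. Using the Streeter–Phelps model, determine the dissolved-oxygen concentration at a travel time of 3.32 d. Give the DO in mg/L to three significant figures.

k_1 L₀/(k_r−k_1) = 0.113×37.8/(0.544−0.113) = 4.271/0.4310 = 9.910 mg/L.
e^(−k_1 t) = e^(−0.113×3.320) = 0.6872; e^(−k_r t) = e^(−0.544×3.320) = 0.1643.
D = 9.910 × (0.6872 − 0.1643) + 4.42 × 0.1643 = 5.182 + 0.7262 = 5.908 mg/L.
DO = C_s − D = 9.09 − 5.908 = 3.182 mg/L.

DO ≈ 3.18 mg/L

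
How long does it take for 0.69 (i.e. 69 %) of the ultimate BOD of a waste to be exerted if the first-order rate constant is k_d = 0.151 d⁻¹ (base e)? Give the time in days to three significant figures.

y/L₀ = 1 − e^(−k_d t) = 0.69 ⇒ e^(−k_d t) = 0.310
t = −ln(0.310) / 0.151 = 1.171 / 0.151 = 7.756 d.

t ≈ 7.76 d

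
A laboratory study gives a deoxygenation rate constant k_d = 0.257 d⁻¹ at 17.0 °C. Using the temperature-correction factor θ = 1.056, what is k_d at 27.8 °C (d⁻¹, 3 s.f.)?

k_d ≈ 0.463 d⁻¹

k_d(T₂) = k_d(T₁) · θ^(T₂−T₁) = 0.257 × 1.056^(27.8−17.0)
= 0.257 × 1.056^10.8 = 0.257 × 1.801 = 0.4629 d⁻¹.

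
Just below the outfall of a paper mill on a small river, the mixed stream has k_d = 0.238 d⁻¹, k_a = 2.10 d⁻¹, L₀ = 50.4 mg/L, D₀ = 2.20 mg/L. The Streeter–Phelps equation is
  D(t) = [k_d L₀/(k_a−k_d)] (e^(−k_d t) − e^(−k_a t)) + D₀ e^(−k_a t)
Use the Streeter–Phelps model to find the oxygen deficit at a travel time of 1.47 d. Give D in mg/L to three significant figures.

D ≈ 4.35 mg/L

k_d L₀/(k_a−k_d) = 0.238×50.4/(2.10−0.238) = 12.00/1.862 = 6.442 mg/L.
e^(−k_d t) = e^(−0.238×1.470) = 0.7048; e^(−k_a t) = e^(−2.10×1.470) = 0.04564.
D = 6.442 × (0.7048 − 0.04564) + 2.20 × 0.04564 = 4.246 + 0.1004 = 4.347 mg/L.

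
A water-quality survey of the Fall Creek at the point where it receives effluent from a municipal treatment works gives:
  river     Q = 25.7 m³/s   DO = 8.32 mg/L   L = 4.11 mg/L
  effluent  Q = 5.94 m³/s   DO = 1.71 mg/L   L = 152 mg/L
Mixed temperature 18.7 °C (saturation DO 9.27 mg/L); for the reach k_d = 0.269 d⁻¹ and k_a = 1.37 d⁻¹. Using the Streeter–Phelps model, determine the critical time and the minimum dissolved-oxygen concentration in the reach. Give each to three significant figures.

t_c ≈ 1.18 d; minimum DO ≈ 4.71 mg/L

Mixed DO = (25.7×8.32 + 5.94×1.71)/(25.7+5.94) = 224.0/31.64 = 7.079 mg/L.
Mixed L₀ = (25.7×4.11 + 5.94×152)/(31.64) = 1009/31.64 = 31.87 mg/L.
Initial deficit D₀ = C_s − DO₀ = 9.27 − 7.079 = 2.191 mg/L.
t_c = (1/1.101) ln[(1.37/0.269)(1 − 2.191×1.101/(0.269×31.87))] = 0.9083 × ln(3.660) = 1.178 d.
D_c = (0.269/1.37) × 31.87 × e^(−0.269×1.178) = 0.1964 × 31.87 × 0.7283 = 4.558 mg/L.
Minimum DO = 9.27 − 4.558 = 4.712 mg/L.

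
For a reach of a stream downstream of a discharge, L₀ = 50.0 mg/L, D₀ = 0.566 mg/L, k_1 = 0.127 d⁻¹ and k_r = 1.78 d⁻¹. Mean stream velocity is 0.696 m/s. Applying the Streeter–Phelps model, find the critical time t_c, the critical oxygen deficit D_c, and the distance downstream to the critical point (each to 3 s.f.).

t_c = [1/(k_r−k_1)] ln[(k_r/k_1)(1 − D₀(k_r−k_1)/(k_1 L₀))]
= [1/(1.78−0.127)] ln[(1.78/0.127)(1 − 0.566×1.653/(0.127×50.0))]
= (1/1.653) ln[14.02 × 0.8527] = 0.6050 × ln(11.95) = 0.6050 × 2.481 = 1.501 d.
L(t_c) = L₀ e^(−k_1 t_c) = 50.0 × 0.8265 = 41.32 mg/L, and at the critical point k_r D_c = k_1 L, so D_c = (0.127/1.78) × 41.32 = 2.948 mg/L.
x_c = v t_c = 0.696 m/s × 1.501 d × 86400 s/d = 90250 m ≈ 90.2 km.

t_c ≈ 1.50 d; D_c ≈ 2.95 mg/L; x_c ≈ 90.2 km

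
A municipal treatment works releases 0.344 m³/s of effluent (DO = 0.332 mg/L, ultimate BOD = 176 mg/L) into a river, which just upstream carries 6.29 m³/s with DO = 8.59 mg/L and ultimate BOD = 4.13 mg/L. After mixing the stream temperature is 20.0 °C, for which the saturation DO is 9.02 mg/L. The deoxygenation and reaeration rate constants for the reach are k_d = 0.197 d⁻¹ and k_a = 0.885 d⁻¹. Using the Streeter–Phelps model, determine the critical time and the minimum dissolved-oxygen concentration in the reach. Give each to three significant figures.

Mixed DO = (6.29×8.59 + 0.344×0.332)/(6.29+0.344) = 54.15/6.634 = 8.162 mg/L.
Mixed L₀ = (6.29×4.13 + 0.344×176)/(6.634) = 86.52/6.634 = 13.04 mg/L.
Initial deficit D₀ = C_s − DO₀ = 9.02 − 8.162 = 0.8582 mg/L.
t_c = (1/0.6880) ln[(0.885/0.197)(1 − 0.8582×0.6880/(0.197×13.04))] = 1.453 × ln(3.460) = 1.804 d.
D_c = (0.197/0.885) × 13.04 × e^(−0.197×1.804) = 0.2226 × 13.04 × 0.7009 = 2.035 mg/L.
Minimum DO = 9.02 − 2.035 = 6.985 mg/L.

t_c ≈ 1.80 d; minimum DO ≈ 6.99 mg/L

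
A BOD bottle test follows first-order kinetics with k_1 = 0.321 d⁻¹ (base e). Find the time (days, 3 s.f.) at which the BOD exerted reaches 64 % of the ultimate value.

y/L₀ = 1 − e^(−k_1 t) = 0.64 ⇒ e^(−k_1 t) = 0.360
t = −ln(0.360) / 0.321 = 1.022 / 0.321 = 3.183 d.

t ≈ 3.18 d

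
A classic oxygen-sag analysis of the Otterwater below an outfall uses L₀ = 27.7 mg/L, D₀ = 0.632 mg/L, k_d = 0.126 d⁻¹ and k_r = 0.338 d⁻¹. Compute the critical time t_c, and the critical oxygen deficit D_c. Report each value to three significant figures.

At the critical point dD/dt = 0, so k_d L₀ e^(−k_d t) = k_r D. Substituting D(t) from the Streeter–Phelps equation and solving for t gives
t_c = ln[(k_r/k_d)(1 − D₀(k_r−k_d)/(k_d L₀))] / (k_r−k_d).
Here k_r−k_d = 0.2120 d⁻¹ and 1 − D₀(k_r−k_d)/(k_d L₀) = 1 − 0.632×0.2120/(0.126×27.7) = 0.9616, so
t_c = ln(2.683 × 0.9616) / 0.2120 = 0.9476 / 0.2120 = 4.470 d.
D_c = (k_d/k_r) L₀ e^(−k_d t_c) = (0.126/0.338) × 27.7 × e^(−0.126×4.470) = 0.3728 × 27.7 × 0.5694 = 5.879 mg/L.

t_c ≈ 4.47 d; D_c ≈ 5.88 mg/L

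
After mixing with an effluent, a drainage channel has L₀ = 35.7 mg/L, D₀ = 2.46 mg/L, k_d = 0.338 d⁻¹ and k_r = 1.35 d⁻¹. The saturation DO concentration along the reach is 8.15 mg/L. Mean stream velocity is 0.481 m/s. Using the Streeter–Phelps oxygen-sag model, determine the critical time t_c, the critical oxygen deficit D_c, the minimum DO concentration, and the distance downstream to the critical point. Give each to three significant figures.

t_c = [1/(k_r−k_d)] ln[(k_r/k_d)(1 − D₀(k_r−k_d)/(k_d L₀))]
= [1/(1.35−0.338)] ln[(1.35/0.338)(1 − 2.46×1.012/(0.338×35.7))]
= (1/1.012) ln[3.994 × 0.7937] = 0.9881 × ln(3.170) = 0.9881 × 1.154 = 1.140 d.
D_c = (k_d/k_r) L₀ e^(−k_d t_c) = (0.338/1.35) × 35.7 × e^(−0.338×1.140) = 0.2504 × 35.7 × 0.6802 = 6.080 mg/L.
Minimum DO = C_s − D_c = 8.15 − 6.080 = 2.070 mg/L.
x_c = v t_c = 0.481 m/s × 1.140 d × 86400 s/d = 47380 m ≈ 47.4 km.

t_c ≈ 1.14 d; D_c ≈ 6.08 mg/L; min DO ≈ 2.07 mg/L; x_c ≈ 47.4 km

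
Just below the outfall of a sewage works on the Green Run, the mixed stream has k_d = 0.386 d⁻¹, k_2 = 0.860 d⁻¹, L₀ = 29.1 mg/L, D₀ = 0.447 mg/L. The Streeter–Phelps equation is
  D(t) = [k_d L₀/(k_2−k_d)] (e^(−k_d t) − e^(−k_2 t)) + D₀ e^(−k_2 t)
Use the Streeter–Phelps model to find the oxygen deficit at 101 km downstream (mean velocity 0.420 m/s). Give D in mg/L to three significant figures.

D ≈ 5.97 mg/L

Travel time t = x/v = 101 km / (0.420 m/s) = 101000 m / 0.420 m/s = 240500 s = 2.783 d.
k_d L₀/(k_2−k_d) = 0.386×29.1/(0.860−0.386) = 11.23/0.4740 = 23.70 mg/L.
e^(−k_d t) = e^(−0.386×2.783) = 0.3415; e^(−k_2 t) = e^(−0.860×2.783) = 0.09130.
D = 23.70 × (0.3415 − 0.09130) + 0.447 × 0.09130 = 5.930 + 0.04081 = 5.970 mg/L.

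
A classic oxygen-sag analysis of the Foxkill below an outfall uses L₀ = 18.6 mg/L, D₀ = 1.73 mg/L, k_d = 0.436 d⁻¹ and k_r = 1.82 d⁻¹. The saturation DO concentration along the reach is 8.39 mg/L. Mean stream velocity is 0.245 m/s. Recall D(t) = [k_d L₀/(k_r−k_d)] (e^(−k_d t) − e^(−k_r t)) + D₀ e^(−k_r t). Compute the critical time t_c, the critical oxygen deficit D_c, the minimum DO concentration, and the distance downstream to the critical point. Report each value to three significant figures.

t_c ≈ 0.780 d; D_c ≈ 3.17 mg/L; min DO ≈ 5.22 mg/L; x_c ≈ 16.5 km

t_c = [1/(k_r−k_d)] ln[(k_r/k_d)(1 − D₀(k_r−k_d)/(k_d L₀))]
= [1/(1.82−0.436)] ln[(1.82/0.436)(1 − 1.73×1.384/(0.436×18.6))]
= (1/1.384) ln[4.174 × 0.7048] = 0.7225 × ln(2.942) = 0.7225 × 1.079 = 0.7797 d.
D_c = (k_d/k_r) L₀ e^(−k_d t_c) = (0.436/1.82) × 18.6 × e^(−0.436×0.7797) = 0.2396 × 18.6 × 0.7118 = 3.172 mg/L.
Minimum DO = C_s − D_c = 8.39 − 3.172 = 5.218 mg/L.
x_c = v t_c = 0.245 m/s × 0.7797 d × 86400 s/d = 16500 m ≈ 16.5 km.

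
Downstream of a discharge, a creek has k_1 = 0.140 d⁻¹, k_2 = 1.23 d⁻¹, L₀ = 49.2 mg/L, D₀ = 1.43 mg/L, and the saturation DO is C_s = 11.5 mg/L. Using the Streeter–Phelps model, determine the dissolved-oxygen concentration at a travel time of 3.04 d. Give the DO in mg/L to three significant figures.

k_1 L₀/(k_2−k_1) = 0.140×49.2/(1.23−0.140) = 6.888/1.090 = 6.319 mg/L.
e^(−k_1 t) = e^(−0.140×3.040) = 0.6534; e^(−k_2 t) = e^(−1.23×3.040) = 0.02377.
D = 6.319 × (0.6534 − 0.02377) + 1.43 × 0.02377 = 3.979 + 0.03400 = 4.013 mg/L.
DO = C_s − D = 11.5 − 4.013 = 7.487 mg/L.

DO ≈ 7.49 mg/L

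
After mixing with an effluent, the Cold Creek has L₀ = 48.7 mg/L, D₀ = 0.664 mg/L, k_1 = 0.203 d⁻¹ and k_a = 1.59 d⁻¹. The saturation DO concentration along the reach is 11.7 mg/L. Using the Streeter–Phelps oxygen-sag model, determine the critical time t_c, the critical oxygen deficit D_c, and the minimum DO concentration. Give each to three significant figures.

t_c ≈ 1.41 d; D_c ≈ 4.67 mg/L; min DO ≈ 7.03 mg/L

At the critical point dD/dt = 0, so k_1 L₀ e^(−k_1 t) = k_a D. Substituting D(t) from the Streeter–Phelps equation and solving for t gives
t_c = ln[(k_a/k_1)(1 − D₀(k_a−k_1)/(k_1 L₀))] / (k_a−k_1).
Here k_a−k_1 = 1.387 d⁻¹ and 1 − D₀(k_a−k_1)/(k_1 L₀) = 1 − 0.664×1.387/(0.203×48.7) = 0.9068, so
t_c = ln(7.833 × 0.9068) / 1.387 = 1.960 / 1.387 = 1.413 d.
D_c = (k_1/k_a) L₀ e^(−k_1 t_c) = (0.203/1.59) × 48.7 × e^(−0.203×1.413) = 0.1277 × 48.7 × 0.7506 = 4.667 mg/L.
Minimum DO = C_s − D_c = 11.7 − 4.667 = 7.033 mg/L.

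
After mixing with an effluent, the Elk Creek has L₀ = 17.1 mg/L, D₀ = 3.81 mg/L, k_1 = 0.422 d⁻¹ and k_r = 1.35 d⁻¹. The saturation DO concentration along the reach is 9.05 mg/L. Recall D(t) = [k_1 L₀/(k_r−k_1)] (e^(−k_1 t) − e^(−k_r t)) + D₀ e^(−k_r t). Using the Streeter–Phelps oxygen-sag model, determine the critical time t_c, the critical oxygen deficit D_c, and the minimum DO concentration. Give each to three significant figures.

With k_r/k_1 = 3.199 and 1 − D₀(k_r−k_1)/(k_1 L₀) = 0.5100,
t_c = ln(3.199 × 0.5100) / (1.35 − 0.422) = ln(1.632) / 0.9280 = 0.4896/0.9280 = 0.5276 d.
L(t_c) = L₀ e^(−k_1 t_c) = 17.1 × 0.8004 = 13.69 mg/L, and at the critical point k_r D_c = k_1 L, so D_c = (0.422/1.35) × 13.69 = 4.278 mg/L.
Minimum DO = C_s − D_c = 9.05 − 4.278 = 4.772 mg/L.

t_c ≈ 0.528 d; D_c ≈ 4.28 mg/L; min DO ≈ 4.77 mg/L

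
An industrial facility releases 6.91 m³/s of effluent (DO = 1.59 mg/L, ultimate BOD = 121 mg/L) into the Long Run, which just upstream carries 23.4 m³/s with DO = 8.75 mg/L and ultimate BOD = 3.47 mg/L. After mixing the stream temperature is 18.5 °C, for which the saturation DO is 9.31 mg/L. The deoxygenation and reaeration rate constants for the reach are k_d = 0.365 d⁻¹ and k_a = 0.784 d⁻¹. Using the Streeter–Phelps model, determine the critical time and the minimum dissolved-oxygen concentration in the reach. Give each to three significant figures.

t_c ≈ 1.62 d; minimum DO ≈ 1.50 mg/L

Mixed DO = (23.4×8.75 + 6.91×1.59)/(23.4+6.91) = 215.7/30.31 = 7.118 mg/L.
Mixed L₀ = (23.4×3.47 + 6.91×121)/(30.31) = 917.3/30.31 = 30.26 mg/L.
Initial deficit D₀ = C_s − DO₀ = 9.31 − 7.118 = 2.192 mg/L.
t_c = (1/0.4190) ln[(0.784/0.365)(1 − 2.192×0.4190/(0.365×30.26))] = 2.387 × ln(1.969) = 1.617 d.
D_c = (0.365/0.784) × 30.26 × e^(−0.365×1.617) = 0.4656 × 30.26 × 0.5541 = 7.808 mg/L.
Minimum DO = 9.31 − 7.808 = 1.502 mg/L.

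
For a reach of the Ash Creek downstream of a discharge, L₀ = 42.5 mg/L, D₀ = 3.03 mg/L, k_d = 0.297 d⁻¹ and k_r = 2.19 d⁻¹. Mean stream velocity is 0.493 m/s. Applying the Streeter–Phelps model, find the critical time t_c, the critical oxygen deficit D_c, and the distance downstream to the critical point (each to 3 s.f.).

t_c ≈ 0.735 d; D_c ≈ 4.63 mg/L; x_c ≈ 31.3 km

With k_r/k_d = 7.374 and 1 − D₀(k_r−k_d)/(k_d L₀) = 0.5456,
t_c = ln(7.374 × 0.5456) / (2.19 − 0.297) = ln(4.023) / 1.893 = 1.392/1.893 = 0.7354 d.
L(t_c) = L₀ e^(−k_d t_c) = 42.5 × 0.8038 = 34.16 mg/L, and at the critical point k_r D_c = k_d L, so D_c = (0.297/2.19) × 34.16 = 4.633 mg/L.
x_c = v t_c = 0.493 m/s × 0.7354 d × 86400 s/d = 31320 m ≈ 31.3 km.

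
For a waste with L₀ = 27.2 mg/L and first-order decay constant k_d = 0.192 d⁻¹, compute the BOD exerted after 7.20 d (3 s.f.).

y_t = L₀(1 − e^(−k_d t)) = 27.2 × (1 − e^(−0.192×7.20))
= 27.2 × (1 − 0.2510) = 27.2 × 0.7490 = 20.37 mg/L.

y ≈ 20.4 mg/L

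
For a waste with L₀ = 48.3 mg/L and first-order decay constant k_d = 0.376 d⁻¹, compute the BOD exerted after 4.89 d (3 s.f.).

y ≈ 40.6 mg/L

y_t = L₀(1 − e^(−k_d t)) = 48.3 × (1 − e^(−0.376×4.89))
= 48.3 × (1 − 0.1590) = 48.3 × 0.8410 = 40.62 mg/L.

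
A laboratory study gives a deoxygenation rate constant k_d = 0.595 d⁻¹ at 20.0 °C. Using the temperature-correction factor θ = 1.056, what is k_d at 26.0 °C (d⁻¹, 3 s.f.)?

k_d(T₂) = k_d(T₁) · θ^(T₂−T₁) = 0.595 × 1.056^(26.0−20.0)
= 0.595 × 1.056^6.00 = 0.595 × 1.387 = 0.8251 d⁻¹.

k_d ≈ 0.825 d⁻¹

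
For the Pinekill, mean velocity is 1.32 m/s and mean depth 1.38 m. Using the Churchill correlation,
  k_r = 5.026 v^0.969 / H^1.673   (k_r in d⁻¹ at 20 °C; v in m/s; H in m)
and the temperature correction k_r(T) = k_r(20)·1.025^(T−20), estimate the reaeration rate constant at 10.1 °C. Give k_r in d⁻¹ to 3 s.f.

k_r(20) = 5.026 × 1.32^0.969 / 1.38^1.673 = 5.026 × 1.309 / 1.714 = 3.837 d⁻¹.
k_r(10.1) = 3.837 × 1.025^(10.1−20) = 3.837 × 0.7831 = 3.005 d⁻¹.

k_r ≈ 3.01 d⁻¹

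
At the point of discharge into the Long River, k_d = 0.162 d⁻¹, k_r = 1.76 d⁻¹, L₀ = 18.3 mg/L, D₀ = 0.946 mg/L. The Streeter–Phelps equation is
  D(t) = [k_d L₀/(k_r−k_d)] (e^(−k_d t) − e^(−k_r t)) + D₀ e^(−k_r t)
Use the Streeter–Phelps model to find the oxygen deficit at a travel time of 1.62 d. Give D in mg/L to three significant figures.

k_d L₀/(k_r−k_d) = 0.162×18.3/(1.76−0.162) = 2.965/1.598 = 1.855 mg/L.
e^(−k_d t) = e^(−0.162×1.620) = 0.7692; e^(−k_r t) = e^(−1.76×1.620) = 0.05777.
D = 1.855 × (0.7692 − 0.05777) + 0.946 × 0.05777 = 1.320 + 0.05466 = 1.374 mg/L.

D ≈ 1.37 mg/L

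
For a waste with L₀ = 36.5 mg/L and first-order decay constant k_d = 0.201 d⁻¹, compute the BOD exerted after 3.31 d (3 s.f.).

y_t = L₀(1 − e^(−k_d t)) = 36.5 × (1 − e^(−0.201×3.31))
= 36.5 × (1 − 0.5141) = 36.5 × 0.4859 = 17.73 mg/L.

y ≈ 17.7 mg/L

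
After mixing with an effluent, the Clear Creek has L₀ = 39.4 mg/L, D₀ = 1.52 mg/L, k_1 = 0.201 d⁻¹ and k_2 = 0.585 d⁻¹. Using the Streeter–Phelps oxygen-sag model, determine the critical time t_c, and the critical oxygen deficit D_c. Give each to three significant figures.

With k_2/k_1 = 2.910 and 1 − D₀(k_2−k_1)/(k_1 L₀) = 0.9263,
t_c = ln(2.910 × 0.9263) / (0.585 − 0.201) = ln(2.696) / 0.3840 = 0.9917/0.3840 = 2.583 d.
L(t_c) = L₀ e^(−k_1 t_c) = 39.4 × 0.5950 = 23.44 mg/L, and at the critical point k_2 D_c = k_1 L, so D_c = (0.201/0.585) × 23.44 = 8.055 mg/L.

t_c ≈ 2.58 d; D_c ≈ 8.06 mg/L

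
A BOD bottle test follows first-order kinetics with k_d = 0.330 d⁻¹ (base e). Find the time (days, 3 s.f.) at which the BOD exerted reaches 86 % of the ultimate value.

y/L₀ = 1 − e^(−k_d t) = 0.86 ⇒ e^(−k_d t) = 0.140
t = −ln(0.140) / 0.330 = 1.966 / 0.330 = 5.958 d.

t ≈ 5.96 d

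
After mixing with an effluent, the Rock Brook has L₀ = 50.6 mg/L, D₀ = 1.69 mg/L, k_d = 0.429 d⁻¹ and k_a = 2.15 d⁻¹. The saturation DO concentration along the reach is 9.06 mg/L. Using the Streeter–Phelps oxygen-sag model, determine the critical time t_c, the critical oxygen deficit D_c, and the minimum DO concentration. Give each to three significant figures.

t_c ≈ 0.853 d; D_c ≈ 7.00 mg/L; min DO ≈ 2.06 mg/L

With k_a/k_d = 5.012 and 1 − D₀(k_a−k_d)/(k_d L₀) = 0.8660,
t_c = ln(5.012 × 0.8660) / (2.15 − 0.429) = ln(4.340) / 1.721 = 1.468/1.721 = 0.8529 d.
L(t_c) = L₀ e^(−k_d t_c) = 50.6 × 0.6936 = 35.09 mg/L, and at the critical point k_a D_c = k_d L, so D_c = (0.429/2.15) × 35.09 = 7.003 mg/L.
Minimum DO = C_s − D_c = 9.06 − 7.003 = 2.057 mg/L.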